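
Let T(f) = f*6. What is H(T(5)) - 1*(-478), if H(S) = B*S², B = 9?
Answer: 8578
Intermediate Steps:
T(f) = 6*f
H(S) = 9*S²
H(T(5)) - 1*(-478) = 9*(6*5)² - 1*(-478) = 9*30² + 478 = 9*900 + 478 = 8100 + 478 = 8578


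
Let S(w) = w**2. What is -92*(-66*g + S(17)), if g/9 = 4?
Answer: 192004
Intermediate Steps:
g = 36 (g = 9*4 = 36)
-92*(-66*g + S(17)) = -92*(-66*36 + 17**2) = -92*(-2376 + 289) = -92*(-2087) = 192004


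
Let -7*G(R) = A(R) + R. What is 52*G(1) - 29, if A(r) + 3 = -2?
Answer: 5/7 ≈ 0.71429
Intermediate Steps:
A(r) = -5 (A(r) = -3 - 2 = -5)
G(R) = 5/7 - R/7 (G(R) = -(-5 + R)/7 = 5/7 - R/7)
52*G(1) - 29 = 52*(5/7 - 1/7*1) - 29 = 52*(5/7 - 1/7) - 29 = 52*(4/7) - 29 = 208/7 - 29 = 5/7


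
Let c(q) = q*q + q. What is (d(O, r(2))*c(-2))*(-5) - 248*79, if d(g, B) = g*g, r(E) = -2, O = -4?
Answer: -19752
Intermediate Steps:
c(q) = q + q**2 (c(q) = q**2 + q = q + q**2)
d(g, B) = g**2
(d(O, r(2))*c(-2))*(-5) - 248*79 = ((-4)**2*(-2*(1 - 2)))*(-5) - 248*79 = (16*(-2*(-1)))*(-5) - 19592 = (16*2)*(-5) - 19592 = 32*(-5) - 19592 = -160 - 19592 = -19752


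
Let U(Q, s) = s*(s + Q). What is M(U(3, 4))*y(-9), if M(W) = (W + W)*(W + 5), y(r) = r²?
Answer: 149688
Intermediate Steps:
U(Q, s) = s*(Q + s)
M(W) = 2*W*(5 + W) (M(W) = (2*W)*(5 + W) = 2*W*(5 + W))
M(U(3, 4))*y(-9) = (2*(4*(3 + 4))*(5 + 4*(3 + 4)))*(-9)² = (2*(4*7)*(5 + 4*7))*81 = (2*28*(5 + 28))*81 = (2*28*33)*81 = 1848*81 = 149688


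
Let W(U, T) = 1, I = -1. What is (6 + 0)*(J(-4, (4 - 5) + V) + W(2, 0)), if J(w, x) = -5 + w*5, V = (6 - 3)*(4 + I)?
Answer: -144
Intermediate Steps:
V = 9 (V = (6 - 3)*(4 - 1) = 3*3 = 9)
J(w, x) = -5 + 5*w
(6 + 0)*(J(-4, (4 - 5) + V) + W(2, 0)) = (6 + 0)*((-5 + 5*(-4)) + 1) = 6*((-5 - 20) + 1) = 6*(-25 + 1) = 6*(-24) = -144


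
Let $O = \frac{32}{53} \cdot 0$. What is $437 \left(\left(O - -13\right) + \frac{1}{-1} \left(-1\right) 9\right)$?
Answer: $9614$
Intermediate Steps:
$O = 0$ ($O = 32 \cdot \frac{1}{53} \cdot 0 = \frac{32}{53} \cdot 0 = 0$)
$437 \left(\left(O - -13\right) + \frac{1}{-1} \left(-1\right) 9\right) = 437 \left(\left(0 - -13\right) + \frac{1}{-1} \left(-1\right) 9\right) = 437 \left(\left(0 + 13\right) + \left(-1\right) \left(-1\right) 9\right) = 437 \left(13 + 1 \cdot 9\right) = 437 \left(13 + 9\right) = 437 \cdot 22 = 9614$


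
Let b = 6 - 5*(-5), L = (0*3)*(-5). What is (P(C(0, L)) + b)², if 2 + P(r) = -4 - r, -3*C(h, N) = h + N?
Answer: 625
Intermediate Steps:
L = 0 (L = 0*(-5) = 0)
C(h, N) = -N/3 - h/3 (C(h, N) = -(h + N)/3 = -(N + h)/3 = -N/3 - h/3)
b = 31 (b = 6 + 25 = 31)
P(r) = -6 - r (P(r) = -2 + (-4 - r) = -6 - r)
(P(C(0, L)) + b)² = ((-6 - (-⅓*0 - ⅓*0)) + 31)² = ((-6 - (0 + 0)) + 31)² = ((-6 - 1*0) + 31)² = ((-6 + 0) + 31)² = (-6 + 31)² = 25² = 625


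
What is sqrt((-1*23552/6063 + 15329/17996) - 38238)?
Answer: I*sqrt(113814272450117593893)/54554874 ≈ 195.55*I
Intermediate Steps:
sqrt((-1*23552/6063 + 15329/17996) - 38238) = sqrt((-23552*1/6063 + 15329*(1/17996)) - 38238) = sqrt((-23552/6063 + 15329/17996) - 38238) = sqrt(-330902065/109109748 - 38238) = sqrt(-4172469446089/109109748) = I*sqrt(113814272450117593893)/54554874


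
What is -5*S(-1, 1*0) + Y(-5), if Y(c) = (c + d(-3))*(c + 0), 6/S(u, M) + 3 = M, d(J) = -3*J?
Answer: -10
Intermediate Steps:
S(u, M) = 6/(-3 + M)
Y(c) = c*(9 + c) (Y(c) = (c - 3*(-3))*(c + 0) = (c + 9)*c = (9 + c)*c = c*(9 + c))
-5*S(-1, 1*0) + Y(-5) = -30/(-3 + 1*0) - 5*(9 - 5) = -30/(-3 + 0) - 5*4 = -30/(-3) - 20 = -30*(-1)/3 - 20 = -5*(-2) - 20 = 10 - 20 = -10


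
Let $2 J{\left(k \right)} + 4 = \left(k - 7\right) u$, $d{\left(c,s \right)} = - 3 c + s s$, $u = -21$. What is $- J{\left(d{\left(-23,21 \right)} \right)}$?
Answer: $\frac{10567}{2} \approx 5283.5$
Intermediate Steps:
$d{\left(c,s \right)} = s^{2} - 3 c$ ($d{\left(c,s \right)} = - 3 c + s^{2} = s^{2} - 3 c$)
$J{\left(k \right)} = \frac{143}{2} - \frac{21 k}{2}$ ($J{\left(k \right)} = -2 + \frac{\left(k - 7\right) \left(-21\right)}{2} = -2 + \frac{\left(-7 + k\right) \left(-21\right)}{2} = -2 + \frac{147 - 21 k}{2} = -2 - \left(- \frac{147}{2} + \frac{21 k}{2}\right) = \frac{143}{2} - \frac{21 k}{2}$)
$- J{\left(d{\left(-23,21 \right)} \right)} = - (\frac{143}{2} - \frac{21 \left(21^{2} - -69\right)}{2}) = - (\frac{143}{2} - \frac{21 \left(441 + 69\right)}{2}) = - (\frac{143}{2} - 5355) = \left(-1\right) \left(- \frac{10567}{2}\right) = \frac{10567}{2}$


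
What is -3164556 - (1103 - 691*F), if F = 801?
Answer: -2612168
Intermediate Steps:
-3164556 - (1103 - 691*F) = -3164556 - (1103 - 691*801) = -3164556 - (1103 - 553491) = -3164556 - 1*(-552388) = -3164556 + 552388 = -2612168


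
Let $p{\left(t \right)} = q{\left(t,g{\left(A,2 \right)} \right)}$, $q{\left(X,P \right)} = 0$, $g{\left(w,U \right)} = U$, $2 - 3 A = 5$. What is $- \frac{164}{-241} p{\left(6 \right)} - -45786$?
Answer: $45786$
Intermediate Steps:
$A = -1$ ($A = \frac{2}{3} - \frac{5}{3} = -1$)
$p{\left(t \right)} = 0$
$- \frac{164}{-241} p{\left(6 \right)} - -45786 = - \frac{164}{-241} \cdot 0 - -45786 = \left(-164\right) \left(- \frac{1}{241}\right) 0 + 45786 = \frac{164}{241} \cdot 0 + 45786 = 0 + 45786 = 45786$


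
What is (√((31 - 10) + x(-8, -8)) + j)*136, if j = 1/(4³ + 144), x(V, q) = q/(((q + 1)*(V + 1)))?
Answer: 17/26 + 136*√1021/7 ≈ 621.46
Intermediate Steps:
x(V, q) = q/((1 + V)*(1 + q)) (x(V, q) = q/(((1 + q)*(1 + V))) = q/(((1 + V)*(1 + q))) = q*(1/((1 + V)*(1 + q))) = q/((1 + V)*(1 + q)))
j = 1/208 (j = 1/(64 + 144) = 1/208 ≈ 0.0048077)
(√((31 - 10) + x(-8, -8)) + j)*136 = (√((31 - 10) - 8/(1 - 8 - 8 - 8*(-8))) + 1/208)*136 = (√(21 - 8/(1 - 8 - 8 + 64)) + 1/208)*136 = (√(21 - 8/49) + 1/208)*136 = (√(1021/49) + 1/208)*136 = (√1021/7 + 1/208)*136 = (1/208 + √1021/7)*136 = 17/26 + 136*√1021/7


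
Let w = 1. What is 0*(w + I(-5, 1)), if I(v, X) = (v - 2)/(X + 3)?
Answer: 0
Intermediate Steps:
I(v, X) = (-2 + v)/(3 + X)
0*(w + I(-5, 1)) = 0*(1 + (-2 - 5)/(3 + 1)) = 0*(1 - 7/4) = 0*(-¾) = 0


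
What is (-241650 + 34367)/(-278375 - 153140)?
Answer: 207283/431515 ≈ 0.48036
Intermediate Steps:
(-241650 + 34367)/(-278375 - 153140) = -207283/(-431515) = -207283*(-1/431515) = 207283/431515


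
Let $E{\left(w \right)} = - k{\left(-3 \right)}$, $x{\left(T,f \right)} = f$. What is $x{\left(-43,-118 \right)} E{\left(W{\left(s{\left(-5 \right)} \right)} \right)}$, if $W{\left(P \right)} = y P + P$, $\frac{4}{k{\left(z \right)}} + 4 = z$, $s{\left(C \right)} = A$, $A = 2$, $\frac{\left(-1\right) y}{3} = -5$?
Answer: $- \frac{472}{7} \approx -67.429$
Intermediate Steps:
$y = 15$ ($y = \left(-3\right) \left(-5\right) = 15$)
$s{\left(C \right)} = 2$
$k{\left(z \right)} = \frac{4}{-4 + z}$
$W{\left(P \right)} = 16 P$ ($W{\left(P \right)} = 15 P + P = 16 P$)
$E{\left(w \right)} = \frac{4}{7}$ ($E{\left(w \right)} = - \frac{4}{-4 - 3} = - \frac{4}{-7} = - \frac{4 \left(-1\right)}{7} = \left(-1\right) \left(- \frac{4}{7}\right) = \frac{4}{7}$)
$x{\left(-43,-118 \right)} E{\left(W{\left(s{\left(-5 \right)} \right)} \right)} = \left(-118\right) \frac{4}{7} = - \frac{472}{7}$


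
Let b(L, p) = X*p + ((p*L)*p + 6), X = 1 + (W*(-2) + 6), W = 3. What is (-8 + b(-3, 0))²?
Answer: 4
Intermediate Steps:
X = 1 (X = 1 + (3*(-2) + 6) = 1 + (-6 + 6) = 1 + 0 = 1)
b(L, p) = 6 + p + L*p² (b(L, p) = 1*p + ((p*L)*p + 6) = p + ((L*p)*p + 6) = p + (L*p² + 6) = p + (6 + L*p²) = 6 + p + L*p²)
(-8 + b(-3, 0))² = (-8 + (6 + 0 - 3*0²))² = (-8 + (6 + 0 - 3*0))² = (-8 + (6 + 0 + 0))² = (-8 + 6)² = (-2)² = 4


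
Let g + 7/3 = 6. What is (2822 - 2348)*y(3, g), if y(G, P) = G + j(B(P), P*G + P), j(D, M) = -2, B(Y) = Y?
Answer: 474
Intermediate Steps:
g = 11/3 (g = -7/3 + 6 = 11/3 ≈ 3.6667)
y(G, P) = -2 + G (y(G, P) = G - 2 = -2 + G)
(2822 - 2348)*y(3, g) = (2822 - 2348)*(-2 + 3) = 474*1 = 474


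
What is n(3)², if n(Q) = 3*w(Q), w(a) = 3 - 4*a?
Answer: 729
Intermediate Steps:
n(Q) = 9 - 12*Q (n(Q) = 3*(3 - 4*Q) = 9 - 12*Q)
n(3)² = (9 - 12*3)² = (9 - 36)² = (-27)² = 729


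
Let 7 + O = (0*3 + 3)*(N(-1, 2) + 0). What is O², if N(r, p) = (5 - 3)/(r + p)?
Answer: 1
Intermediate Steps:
N(r, p) = 2/(p + r)
O = -1 (O = -7 + (0*3 + 3)*(2/(2 - 1) + 0) = -7 + (0 + 3)*(2/1 + 0) = -7 + 3*(2*1 + 0) = -7 + 3*(2 + 0) = -7 + 3*2 = -7 + 6 = -1)
O² = (-1)² = 1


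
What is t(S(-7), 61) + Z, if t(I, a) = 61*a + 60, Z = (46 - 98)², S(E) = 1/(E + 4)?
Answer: 6485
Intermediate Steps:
S(E) = 1/(4 + E)
Z = 2704 (Z = (-52)² = 2704)
t(I, a) = 60 + 61*a
t(S(-7), 61) + Z = (60 + 61*61) + 2704 = (60 + 3721) + 2704 = 3781 + 2704 = 6485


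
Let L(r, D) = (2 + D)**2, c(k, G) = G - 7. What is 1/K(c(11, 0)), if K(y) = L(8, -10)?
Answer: 1/64 ≈ 0.015625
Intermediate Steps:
c(k, G) = -7 + G
K(y) = 64 (K(y) = (2 - 10)**2 = (-8)**2 = 64)
1/K(c(11, 0)) = 1/64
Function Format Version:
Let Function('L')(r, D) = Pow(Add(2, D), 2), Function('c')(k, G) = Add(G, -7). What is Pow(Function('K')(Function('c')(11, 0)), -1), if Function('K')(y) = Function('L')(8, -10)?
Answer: Rational(1, 64) ≈ 0.015625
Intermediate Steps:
Function('c')(k, G) = Add(-7, G)
Function('K')(y) = 64 (Function('K')(y) = Pow(Add(2, -10), 2) = Pow(-8, 2) = 64)
Pow(Function('K')(Function('c')(11, 0)), -1) = Pow(64, -1) = Rational(1, 64)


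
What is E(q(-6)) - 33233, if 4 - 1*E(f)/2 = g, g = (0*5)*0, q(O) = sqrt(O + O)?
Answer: -33225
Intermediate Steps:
q(O) = sqrt(2)*sqrt(O) (q(O) = sqrt(2*O) = sqrt(2)*sqrt(O))
g = 0 (g = 0*0 = 0)
E(f) = 8 (E(f) = 8 - 2*0 = 8 + 0 = 8)
E(q(-6)) - 33233 = 8 - 33233 = -33225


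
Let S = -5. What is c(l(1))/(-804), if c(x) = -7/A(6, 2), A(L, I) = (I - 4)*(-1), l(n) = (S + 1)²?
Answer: 7/1608 ≈ 0.0043532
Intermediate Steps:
l(n) = 16 (l(n) = (-5 + 1)² = (-4)² = 16)
A(L, I) = 4 - I (A(L, I) = (-4 + I)*(-1) = 4 - I)
c(x) = -7/2 (c(x) = -7/(4 - 1*2) = -7/(4 - 2) = -7/2)
c(l(1))/(-804) = -7/2/(-804) = -1/804*(-7/2) = 7/1608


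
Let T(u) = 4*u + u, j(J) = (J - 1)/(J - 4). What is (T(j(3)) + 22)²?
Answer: 144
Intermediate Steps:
j(J) = (-1 + J)/(-4 + J)
T(u) = 5*u
(T(j(3)) + 22)² = (5*((-1 + 3)/(-4 + 3)) + 22)² = (5*(2/(-1)) + 22)² = (5*(-1*2) + 22)² = (5*(-2) + 22)² = (-10 + 22)² = 12² = 144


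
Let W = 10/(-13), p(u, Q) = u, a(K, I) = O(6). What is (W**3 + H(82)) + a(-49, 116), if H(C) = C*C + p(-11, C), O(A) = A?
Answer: 14760643/2197 ≈ 6718.5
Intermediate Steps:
a(K, I) = 6
W = -10/13 (W = 10*(-1/13) = -10/13 ≈ -0.76923)
H(C) = -11 + C**2 (H(C) = C*C - 11 = C**2 - 11 = -11 + C**2)
(W**3 + H(82)) + a(-49, 116) = ((-10/13)**3 + (-11 + 82**2)) + 6 = (-1000/2197 + (-11 + 6724)) + 6 = (-1000/2197 + 6713) + 6 = 14747461/2197 + 6 = 14760643/2197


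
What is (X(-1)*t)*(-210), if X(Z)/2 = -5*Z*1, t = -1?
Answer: 2100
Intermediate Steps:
X(Z) = -10*Z (X(Z) = 2*(-5*Z*1) = 2*(-5*Z) = -10*Z)
(X(-1)*t)*(-210) = (-10*(-1)*(-1))*(-210) = (10*(-1))*(-210) = -10*(-210) = 2100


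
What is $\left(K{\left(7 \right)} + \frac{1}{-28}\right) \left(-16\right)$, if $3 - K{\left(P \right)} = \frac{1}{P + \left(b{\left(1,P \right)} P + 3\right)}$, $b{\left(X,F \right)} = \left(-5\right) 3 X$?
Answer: $- \frac{31652}{665} \approx -47.597$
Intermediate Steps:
$b{\left(X,F \right)} = - 15 X$
$K{\left(P \right)} = 3 - \frac{1}{3 - 14 P}$ ($K{\left(P \right)} = 3 - \frac{1}{P + \left(\left(-15\right) 1 P + 3\right)} = 3 - \frac{1}{P - \left(-3 + 15 P\right)} = 3 - \frac{1}{3 - 14 P}$)
$\left(K{\left(7 \right)} + \frac{1}{-28}\right) \left(-16\right) = \left(\frac{2 \left(-4 + 21 \cdot 7\right)}{-3 + 14 \cdot 7} + \frac{1}{-28}\right) \left(-16\right) = \left(\frac{2 \left(-4 + 147\right)}{-3 + 98} - \frac{1}{28}\right) \left(-16\right) = \left(2 \cdot \frac{1}{95} \cdot 143 - \frac{1}{28}\right) \left(-16\right) = \left(\frac{286}{95} - \frac{1}{28}\right) \left(-16\right) = \frac{7913}{2660} \left(-16\right) = - \frac{31652}{665}$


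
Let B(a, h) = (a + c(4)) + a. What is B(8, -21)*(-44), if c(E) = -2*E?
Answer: -352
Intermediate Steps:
B(a, h) = -8 + 2*a (B(a, h) = (a - 2*4) + a = (a - 8) + a = (-8 + a) + a = -8 + 2*a)
B(8, -21)*(-44) = (-8 + 2*8)*(-44) = (-8 + 16)*(-44) = 8*(-44) = -352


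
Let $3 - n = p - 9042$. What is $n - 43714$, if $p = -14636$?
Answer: $-20033$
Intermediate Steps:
$n = 23681$ ($n = 3 - \left(-14636 - 9042\right) = 3 - -23678 = 3 + 23678 = 23681$)
$n - 43714 = 23681 - 43714 = -20033$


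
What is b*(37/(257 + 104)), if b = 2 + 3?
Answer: 185/361 ≈ 0.51247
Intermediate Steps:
b = 5
b*(37/(257 + 104)) = 5*(37/(257 + 104)) = 5*(37/361) = 185/361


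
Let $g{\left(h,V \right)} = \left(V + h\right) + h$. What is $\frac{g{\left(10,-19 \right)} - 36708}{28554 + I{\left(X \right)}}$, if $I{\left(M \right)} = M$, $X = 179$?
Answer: $- \frac{36707}{28733} \approx -1.2775$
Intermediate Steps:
$g{\left(h,V \right)} = V + 2 h$
$\frac{g{\left(10,-19 \right)} - 36708}{28554 + I{\left(X \right)}} = \frac{\left(-19 + 2 \cdot 10\right) - 36708}{28554 + 179} = \frac{\left(-19 + 20\right) - 36708}{28733} = \left(1 - 36708\right) \frac{1}{28733} = \left(-36707\right) \frac{1}{28733} = - \frac{36707}{28733}$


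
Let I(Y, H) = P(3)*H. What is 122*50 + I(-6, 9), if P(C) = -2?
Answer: 6082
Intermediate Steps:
I(Y, H) = -2*H
122*50 + I(-6, 9) = 122*50 - 2*9 = 6100 - 18 = 6082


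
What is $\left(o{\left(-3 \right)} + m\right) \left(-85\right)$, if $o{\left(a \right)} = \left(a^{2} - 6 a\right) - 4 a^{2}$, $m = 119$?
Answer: $-9350$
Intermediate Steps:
$o{\left(a \right)} = - 6 a - 3 a^{2}$
$\left(o{\left(-3 \right)} + m\right) \left(-85\right) = \left(\left(-3\right) \left(-3\right) \left(2 - 3\right) + 119\right) \left(-85\right) = \left(\left(-3\right) \left(-3\right) \left(-1\right) + 119\right) \left(-85\right) = \left(-9 + 119\right) \left(-85\right) = 110 \left(-85\right) = -9350$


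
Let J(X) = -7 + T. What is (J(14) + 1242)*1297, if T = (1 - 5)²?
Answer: 1622547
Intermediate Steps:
T = 16 (T = (-4)² = 16)
J(X) = 9 (J(X) = -7 + 16 = 9)
(J(14) + 1242)*1297 = (9 + 1242)*1297 = 1251*1297 = 1622547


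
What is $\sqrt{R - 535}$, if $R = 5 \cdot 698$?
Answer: $\sqrt{2955} \approx 54.36$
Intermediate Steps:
$R = 3490$
$\sqrt{R - 535} = \sqrt{3490 - 535} = \sqrt{2955}$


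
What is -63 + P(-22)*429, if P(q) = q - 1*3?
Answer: -10788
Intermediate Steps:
P(q) = -3 + q (P(q) = q - 3 = -3 + q)
-63 + P(-22)*429 = -63 + (-3 - 22)*429 = -63 - 25*429 = -63 - 10725 = -10788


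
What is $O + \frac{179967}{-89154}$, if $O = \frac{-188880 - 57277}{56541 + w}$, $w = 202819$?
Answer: $- \frac{11437020383}{3853830240} \approx -2.9677$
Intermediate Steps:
$O = - \frac{246157}{259360}$ ($O = \frac{-188880 - 57277}{56541 + 202819} = - \frac{246157}{259360} \approx -0.94909$)
$O + \frac{179967}{-89154} = - \frac{246157}{259360} + \frac{179967}{-89154} = - \frac{246157}{259360} + 179967 \left(- \frac{1}{89154}\right) = - \frac{246157}{259360} - \frac{59989}{29718} = - \frac{11437020383}{3853830240}$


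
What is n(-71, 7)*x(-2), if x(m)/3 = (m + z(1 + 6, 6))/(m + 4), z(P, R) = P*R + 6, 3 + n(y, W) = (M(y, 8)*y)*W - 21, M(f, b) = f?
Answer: 2433147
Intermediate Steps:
n(y, W) = -24 + W*y² (n(y, W) = -3 + ((y*y)*W - 21) = -3 + (y²*W - 21) = -3 + (W*y² - 21) = -3 + (-21 + W*y²) = -24 + W*y²)
z(P, R) = 6 + P*R
x(m) = 3*(48 + m)/(4 + m) (x(m) = 3*((m + (6 + (1 + 6)*6))/(m + 4)) = 3*((m + (6 + 7*6))/(4 + m)) = 3*((m + (6 + 42))/(4 + m)) = 3*((m + 48)/(4 + m)) = 3*((48 + m)/(4 + m)) = 3*(48 + m)/(4 + m))
n(-71, 7)*x(-2) = (-24 + 7*(-71)²)*(3*(48 - 2)/(4 - 2)) = (-24 + 7*5041)*(3*46/2) = (-24 + 35287)*(3*(½)*46) = 35263*69 = 2433147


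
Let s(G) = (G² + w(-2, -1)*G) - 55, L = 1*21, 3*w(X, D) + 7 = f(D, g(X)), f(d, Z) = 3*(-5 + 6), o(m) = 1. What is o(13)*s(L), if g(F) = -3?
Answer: 358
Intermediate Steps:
f(d, Z) = 3 (f(d, Z) = 3*1 = 3)
w(X, D) = -4/3 (w(X, D) = -7/3 + (⅓)*3 = -7/3 + 1 = -4/3)
L = 21
s(G) = -55 + G² - 4*G/3 (s(G) = (G² - 4*G/3) - 55 = -55 + G² - 4*G/3)
o(13)*s(L) = 1*(-55 + 21² - 4/3*21) = 1*(-55 + 441 - 28) = 1*358 = 358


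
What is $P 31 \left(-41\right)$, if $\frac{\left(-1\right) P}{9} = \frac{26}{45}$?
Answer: $\frac{33046}{5} \approx 6609.2$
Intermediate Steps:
$P = - \frac{26}{5}$ ($P = - 9 \cdot \frac{26}{45} = - 9 \cdot 26 \cdot \frac{1}{45} = \left(-9\right) \frac{26}{45} = - \frac{26}{5} \approx -5.2$)
$P 31 \left(-41\right) = \left(- \frac{26}{5}\right) 31 \left(-41\right) = \left(- \frac{806}{5}\right) \left(-41\right) = \frac{33046}{5}$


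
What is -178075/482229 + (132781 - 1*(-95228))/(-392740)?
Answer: -179889727561/189390617460 ≈ -0.94983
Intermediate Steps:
-178075/482229 + (132781 - 1*(-95228))/(-392740) = -178075*1/482229 + (132781 + 95228)*(-1/392740) = -178075/482229 + 228009*(-1/392740) = -178075/482229 - 228009/392740 = -179889727561/189390617460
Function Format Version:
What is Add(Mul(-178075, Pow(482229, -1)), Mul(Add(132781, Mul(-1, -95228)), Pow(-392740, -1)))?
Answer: Rational(-179889727561, 189390617460) ≈ -0.94983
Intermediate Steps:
Add(Mul(-178075, Pow(482229, -1)), Mul(Add(132781, Mul(-1, -95228)), Pow(-392740, -1))) = Add(Mul(-178075, Rational(1, 482229)), Mul(Add(132781, 95228), Rational(-1, 392740))) = Add(Rational(-178075, 482229), Mul(228009, Rational(-1, 392740))) = Add(Rational(-178075, 482229), Rational(-228009, 392740)) = Rational(-179889727561, 189390617460)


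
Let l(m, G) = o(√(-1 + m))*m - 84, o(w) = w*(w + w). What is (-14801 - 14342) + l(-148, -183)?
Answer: 14877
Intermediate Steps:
o(w) = 2*w² (o(w) = w*(2*w) = 2*w²)
l(m, G) = -84 + m*(-2 + 2*m) (l(m, G) = (2*(√(-1 + m))²)*m - 84 = (2*(-1 + m))*m - 84 = (-2 + 2*m)*m - 84 = m*(-2 + 2*m) - 84 = -84 + m*(-2 + 2*m))
(-14801 - 14342) + l(-148, -183) = (-14801 - 14342) + (-84 + 2*(-148)*(-1 - 148)) = -29143 + (-84 + 2*(-148)*(-149)) = -29143 + (-84 + 44104) = -29143 + 44020 = 14877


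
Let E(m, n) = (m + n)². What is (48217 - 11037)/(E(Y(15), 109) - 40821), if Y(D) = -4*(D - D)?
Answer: -1859/1447 ≈ -1.2847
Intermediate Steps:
Y(D) = 0 (Y(D) = -4*0 = 0)
(48217 - 11037)/(E(Y(15), 109) - 40821) = (48217 - 11037)/((0 + 109)² - 40821) = 37180/(109² - 40821) = 37180/(11881 - 40821) = 37180/(-28940) = 37180*(-1/28940) = -1859/1447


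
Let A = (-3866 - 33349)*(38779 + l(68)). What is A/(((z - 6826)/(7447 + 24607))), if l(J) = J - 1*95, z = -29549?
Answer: 3081790544448/2425 ≈ 1.2708e+9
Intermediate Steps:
l(J) = -95 + J (l(J) = J - 95 = -95 + J)
A = -1442155680 (A = (-3866 - 33349)*(38779 + (-95 + 68)) = -37215*(38779 - 27) = -37215*38752 = -1442155680)
A/(((z - 6826)/(7447 + 24607))) = -1442155680*(7447 + 24607)/(-29549 - 6826) = -1442155680/((-36375/32054)) = -1442155680/((-36375*1/32054)) = -1442155680/(-36375/32054) = -1442155680*(-32054/36375) = 3081790544448/2425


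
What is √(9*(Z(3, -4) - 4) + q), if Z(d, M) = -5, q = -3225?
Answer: I*√3306 ≈ 57.498*I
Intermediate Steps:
√(9*(Z(3, -4) - 4) + q) = √(9*(-5 - 4) - 3225) = √(9*(-9) - 3225) = √(-81 - 3225) = √(-3306) = I*√3306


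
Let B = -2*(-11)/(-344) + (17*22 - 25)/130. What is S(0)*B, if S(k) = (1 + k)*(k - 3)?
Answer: -87897/11180 ≈ -7.8620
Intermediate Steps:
S(k) = (1 + k)*(-3 + k)
B = 29299/11180 (B = 22*(-1/344) + (374 - 25)*(1/130) = -11/172 + 349*(1/130) = -11/172 + 349/130 = 29299/11180 ≈ 2.6207)
S(0)*B = (-3 + 0² - 2*0)*(29299/11180) = (-3 + 0 + 0)*(29299/11180) = -3*29299/11180 = -87897/11180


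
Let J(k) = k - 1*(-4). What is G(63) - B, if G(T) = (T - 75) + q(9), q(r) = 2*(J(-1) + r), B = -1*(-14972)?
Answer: -14960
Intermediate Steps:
J(k) = 4 + k (J(k) = k + 4 = 4 + k)
B = 14972
q(r) = 6 + 2*r (q(r) = 2*((4 - 1) + r) = 2*(3 + r) = 6 + 2*r)
G(T) = -51 + T (G(T) = (T - 75) + (6 + 2*9) = (-75 + T) + (6 + 18) = (-75 + T) + 24 = -51 + T)
G(63) - B = (-51 + 63) - 1*14972 = 12 - 14972 = -14960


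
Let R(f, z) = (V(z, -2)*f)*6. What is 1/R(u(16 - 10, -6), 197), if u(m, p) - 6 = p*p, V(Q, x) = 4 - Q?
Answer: -1/48636 ≈ -2.0561e-5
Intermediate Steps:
u(m, p) = 6 + p² (u(m, p) = 6 + p*p = 6 + p²)
R(f, z) = 6*f*(4 - z) (R(f, z) = ((4 - z)*f)*6 = (f*(4 - z))*6 = 6*f*(4 - z))
1/R(u(16 - 10, -6), 197) = 1/(6*(6 + (-6)²)*(4 - 1*197)) = 1/(6*(6 + 36)*(4 - 197)) = 1/(6*42*(-193)) = 1/(-48636) = -1/48636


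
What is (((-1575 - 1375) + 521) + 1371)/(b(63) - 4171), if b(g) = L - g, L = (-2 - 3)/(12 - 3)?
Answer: 414/1657 ≈ 0.24985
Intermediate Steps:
L = -5/9 ≈ -0.55556
b(g) = -5/9 - g
(((-1575 - 1375) + 521) + 1371)/(b(63) - 4171) = (((-1575 - 1375) + 521) + 1371)/((-5/9 - 1*63) - 4171) = ((-2950 + 521) + 1371)/((-5/9 - 63) - 4171) = (-2429 + 1371)/(-572/9 - 4171) = -1058/(-38111/9) = -1058*(-9/38111) = 414/1657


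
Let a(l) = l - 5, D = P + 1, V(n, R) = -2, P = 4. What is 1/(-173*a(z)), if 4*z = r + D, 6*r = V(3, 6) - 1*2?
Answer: 12/8131 ≈ 0.0014758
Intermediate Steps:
D = 5 (D = 4 + 1 = 5)
r = -⅔ (r = (-2 - 1*2)/6 = (-2 - 2)/6 = (⅙)*(-4) = -⅔ ≈ -0.66667)
z = 13/12 (z = (-⅔ + 5)/4 = (¼)*(13/3) = 13/12 ≈ 1.0833)
a(l) = -5 + l
1/(-173*a(z)) = 1/(-173*(-5 + 13/12)) = 1/(-173*(-47/12)) = 1/(8131/12) = 12/8131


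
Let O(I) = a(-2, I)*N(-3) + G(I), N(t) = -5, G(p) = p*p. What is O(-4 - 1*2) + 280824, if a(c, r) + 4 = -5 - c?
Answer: 280895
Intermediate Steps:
G(p) = p**2
a(c, r) = -9 - c (a(c, r) = -4 + (-5 - c) = -9 - c)
O(I) = 35 + I**2 (O(I) = (-9 - 1*(-2))*(-5) + I**2 = (-9 + 2)*(-5) + I**2 = -7*(-5) + I**2 = 35 + I**2)
O(-4 - 1*2) + 280824 = (35 + (-4 - 1*2)**2) + 280824 = (35 + (-4 - 2)**2) + 280824 = (35 + (-6)**2) + 280824 = (35 + 36) + 280824 = 71 + 280824 = 280895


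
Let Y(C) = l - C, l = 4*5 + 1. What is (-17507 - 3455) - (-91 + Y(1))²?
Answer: -26003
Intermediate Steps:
l = 21 (l = 20 + 1 = 21)
Y(C) = 21 - C
(-17507 - 3455) - (-91 + Y(1))² = (-17507 - 3455) - (-91 + (21 - 1*1))² = -20962 - (-91 + (21 - 1))² = -20962 - (-91 + 20)² = -20962 - 1*(-71)² = -20962 - 1*5041 = -20962 - 5041 = -26003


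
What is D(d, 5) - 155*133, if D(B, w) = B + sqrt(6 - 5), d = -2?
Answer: -20616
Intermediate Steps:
D(B, w) = 1 + B (D(B, w) = B + sqrt(1) = B + 1 = 1 + B)
D(d, 5) - 155*133 = (1 - 2) - 155*133 = -1 - 20615 = -20616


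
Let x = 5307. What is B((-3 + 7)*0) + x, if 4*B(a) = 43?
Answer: 21271/4 ≈ 5317.8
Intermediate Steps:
B(a) = 43/4 (B(a) = (¼)*43 = 43/4)
B((-3 + 7)*0) + x = 43/4 + 5307 = 21271/4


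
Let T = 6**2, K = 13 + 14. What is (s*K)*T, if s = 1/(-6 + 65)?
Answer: 972/59 ≈ 16.475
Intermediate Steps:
K = 27
s = 1/59 ≈ 0.016949
T = 36
(s*K)*T = ((1/59)*27)*36 = (27/59)*36 = 972/59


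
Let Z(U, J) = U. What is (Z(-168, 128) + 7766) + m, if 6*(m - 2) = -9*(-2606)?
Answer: 11509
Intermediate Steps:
m = 3911 (m = 2 + (-9*(-2606))/6 = 2 + (⅙)*23454 = 2 + 3909 = 3911)
(Z(-168, 128) + 7766) + m = (-168 + 7766) + 3911 = 7598 + 3911 = 11509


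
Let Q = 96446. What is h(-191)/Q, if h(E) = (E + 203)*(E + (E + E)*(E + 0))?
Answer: 436626/48223 ≈ 9.0543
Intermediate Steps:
h(E) = (203 + E)*(E + 2*E²) (h(E) = (203 + E)*(E + (2*E)*E) = (203 + E)*(E + 2*E²))
h(-191)/Q = -191*(203 + 2*(-191)² + 407*(-191))/96446 = -191*(203 + 2*36481 - 77737)*(1/96446) = -191*(203 + 72962 - 77737)*(1/96446) = -191*(-4572)*(1/96446) = 873252*(1/96446) = 436626/48223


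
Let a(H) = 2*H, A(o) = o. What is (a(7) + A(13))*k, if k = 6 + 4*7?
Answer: 918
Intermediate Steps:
k = 34 (k = 6 + 28 = 34)
(a(7) + A(13))*k = (2*7 + 13)*34 = (14 + 13)*34 = 27*34 = 918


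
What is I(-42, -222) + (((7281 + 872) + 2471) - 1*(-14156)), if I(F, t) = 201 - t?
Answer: 25203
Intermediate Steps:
I(-42, -222) + (((7281 + 872) + 2471) - 1*(-14156)) = (201 - 1*(-222)) + (((7281 + 872) + 2471) - 1*(-14156)) = (201 + 222) + ((8153 + 2471) + 14156) = 423 + (10624 + 14156) = 423 + 24780 = 25203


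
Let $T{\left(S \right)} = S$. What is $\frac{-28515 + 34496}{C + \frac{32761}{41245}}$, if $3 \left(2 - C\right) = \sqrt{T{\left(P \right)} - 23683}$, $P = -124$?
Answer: $\frac{255877631528355}{40618823782184} + \frac{30523734898575 i \sqrt{23807}}{40618823782184} \approx 6.2995 + 115.95 i$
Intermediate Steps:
$C = 2 - \frac{i \sqrt{23807}}{3}$ ($C = 2 - \frac{\sqrt{-124 - 23683}}{3} = 2 - \frac{\sqrt{-23807}}{3} = 2 - \frac{i \sqrt{23807}}{3} \approx 2.0 - 51.432 i$)
$\frac{-28515 + 34496}{C + \frac{32761}{41245}} = \frac{-28515 + 34496}{\left(2 - \frac{i \sqrt{23807}}{3}\right) + \frac{32761}{41245}} = \frac{5981}{\left(2 - \frac{i \sqrt{23807}}{3}\right) + 32761 \cdot \frac{1}{41245}} = \frac{5981}{\left(2 - \frac{i \sqrt{23807}}{3}\right) + \frac{32761}{41245}} = \frac{5981}{\frac{115251}{41245} - \frac{i \sqrt{23807}}{3}}$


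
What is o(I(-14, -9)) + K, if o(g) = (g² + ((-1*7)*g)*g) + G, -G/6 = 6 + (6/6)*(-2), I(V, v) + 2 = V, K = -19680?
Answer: -21240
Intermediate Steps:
I(V, v) = -2 + V
G = -24 (G = -6*(6 + (6/6)*(-2)) = -6*(6 + (6*(⅙))*(-2)) = -6*(6 + 1*(-2)) = -6*(6 - 2) = -6*4 = -24)
o(g) = -24 - 6*g² (o(g) = (g² + ((-1*7)*g)*g) - 24 = (g² + (-7*g)*g) - 24 = (g² - 7*g²) - 24 = -6*g² - 24 = -24 - 6*g²)
o(I(-14, -9)) + K = (-24 - 6*(-2 - 14)²) - 19680 = (-24 - 6*(-16)²) - 19680 = (-24 - 6*256) - 19680 = (-24 - 1536) - 19680 = -1560 - 19680 = -21240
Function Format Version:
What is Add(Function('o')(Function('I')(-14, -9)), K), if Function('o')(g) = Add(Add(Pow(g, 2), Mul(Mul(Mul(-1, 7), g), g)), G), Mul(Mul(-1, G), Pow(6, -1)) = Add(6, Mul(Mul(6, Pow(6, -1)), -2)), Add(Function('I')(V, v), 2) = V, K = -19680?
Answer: -21240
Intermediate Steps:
Function('I')(V, v) = Add(-2, V)
G = -24 (G = Mul(-6, Add(6, Mul(Mul(6, Pow(6, -1)), -2))) = Mul(-6, Add(6, Mul(Mul(6, Rational(1, 6)), -2))) = Mul(-6, Add(6, Mul(1, -2))) = Mul(-6, Add(6, -2)) = Mul(-6, 4) = -24)
Function('o')(g) = Add(-24, Mul(-6, Pow(g, 2))) (Function('o')(g) = Add(Add(Pow(g, 2), Mul(Mul(Mul(-1, 7), g), g)), -24) = Add(Add(Pow(g, 2), Mul(Mul(-7, g), g)), -24) = Add(Add(Pow(g, 2), Mul(-7, Pow(g, 2))), -24) = Add(Mul(-6, Pow(g, 2)), -24) = Add(-24, Mul(-6, Pow(g, 2))))
Add(Function('o')(Function('I')(-14, -9)), K) = Add(Add(-24, Mul(-6, Pow(Add(-2, -14), 2))), -19680) = Add(Add(-24, Mul(-6, Pow(-16, 2))), -19680) = Add(Add(-24, Mul(-6, 256)), -19680) = Add(Add(-24, -1536), -19680) = Add(-1560, -19680) = -21240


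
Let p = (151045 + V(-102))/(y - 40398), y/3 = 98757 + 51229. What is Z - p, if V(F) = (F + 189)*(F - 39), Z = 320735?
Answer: 65680043911/204780 ≈ 3.2073e+5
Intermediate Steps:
y = 449958 (y = 3*(98757 + 51229) = 3*149986 = 449958)
V(F) = (-39 + F)*(189 + F) (V(F) = (189 + F)*(-39 + F) = (-39 + F)*(189 + F))
p = 69389/204780 (p = (151045 + (-7371 + (-102)² + 150*(-102)))/(449958 - 40398) = (151045 + (-7371 + 10404 - 15300))/409560 = (151045 - 12267)*(1/409560) = 138778*(1/409560) = 69389/204780 ≈ 0.33885)
Z - p = 320735 - 1*69389/204780 = 320735 - 69389/204780 = 65680043911/204780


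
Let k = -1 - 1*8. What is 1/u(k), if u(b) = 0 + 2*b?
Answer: -1/18 ≈ -0.055556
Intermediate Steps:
k = -9 (k = -1 - 8 = -9)
u(b) = 2*b
1/u(k) = 1/(2*(-9)) = 1/(-18) = -1/18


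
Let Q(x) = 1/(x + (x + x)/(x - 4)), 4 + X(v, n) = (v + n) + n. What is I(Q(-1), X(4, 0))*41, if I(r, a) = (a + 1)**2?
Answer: 41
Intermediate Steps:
X(v, n) = -4 + v + 2*n (X(v, n) = -4 + ((v + n) + n) = -4 + ((n + v) + n) = -4 + (v + 2*n) = -4 + v + 2*n)
Q(x) = 1/(x + 2*x/(-4 + x)) (Q(x) = 1/(x + (2*x)/(-4 + x)) = 1/(x + 2*x/(-4 + x)))
I(r, a) = (1 + a)**2
I(Q(-1), X(4, 0))*41 = (1 + (-4 + 4 + 2*0))**2*41 = (1 + (-4 + 4 + 0))**2*41 = (1 + 0)**2*41 = 1**2*41 = 1*41 = 41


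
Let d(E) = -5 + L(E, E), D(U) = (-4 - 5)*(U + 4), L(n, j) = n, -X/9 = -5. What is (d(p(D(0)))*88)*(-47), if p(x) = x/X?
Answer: 119944/5 ≈ 23989.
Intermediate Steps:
X = 45 (X = -9*(-5) = 45)
D(U) = -36 - 9*U (D(U) = -9*(4 + U) = -36 - 9*U)
p(x) = x/45
d(E) = -5 + E
(d(p(D(0)))*88)*(-47) = ((-5 + (-36 - 9*0)/45)*88)*(-47) = ((-5 + (-36 + 0)/45)*88)*(-47) = ((-5 + (1/45)*(-36))*88)*(-47) = ((-5 - ⅘)*88)*(-47) = -29/5*88*(-47) = -2552/5*(-47) = 119944/5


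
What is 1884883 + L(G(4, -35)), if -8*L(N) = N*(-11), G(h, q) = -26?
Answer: 7539389/4 ≈ 1.8848e+6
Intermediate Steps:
L(N) = 11*N/8 (L(N) = -N*(-11)/8 = -(-11)*N/8 = 11*N/8)
1884883 + L(G(4, -35)) = 1884883 + (11/8)*(-26) = 1884883 - 143/4 = 7539389/4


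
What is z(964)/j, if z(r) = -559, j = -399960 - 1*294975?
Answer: 559/694935 ≈ 0.00080439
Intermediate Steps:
j = -694935 (j = -399960 - 294975 = -694935)
z(964)/j = -559/(-694935) = -559*(-1/694935) = 559/694935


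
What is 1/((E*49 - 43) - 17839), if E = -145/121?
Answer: -121/2170827 ≈ -5.5739e-5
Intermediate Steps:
E = -145/121 (E = -145*1/121 = -145/121 ≈ -1.1983)
1/((E*49 - 43) - 17839) = 1/((-145/121*49 - 43) - 17839) = 1/((-7105/121 - 43) - 17839) = 1/(-12308/121 - 17839) = 1/(-2170827/121) = -121/2170827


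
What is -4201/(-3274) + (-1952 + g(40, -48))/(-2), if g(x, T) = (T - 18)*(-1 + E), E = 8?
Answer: 3955919/3274 ≈ 1208.3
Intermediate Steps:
g(x, T) = -126 + 7*T (g(x, T) = (T - 18)*(-1 + 8) = (-18 + T)*7 = -126 + 7*T)
-4201/(-3274) + (-1952 + g(40, -48))/(-2) = -4201/(-3274) + (-1952 + (-126 + 7*(-48)))/(-2) = -4201*(-1/3274) + (-1952 + (-126 - 336))*(-½) = 4201/3274 + (-1952 - 462)*(-½) = 4201/3274 - 2414*(-½) = 4201/3274 + 1207 = 3955919/3274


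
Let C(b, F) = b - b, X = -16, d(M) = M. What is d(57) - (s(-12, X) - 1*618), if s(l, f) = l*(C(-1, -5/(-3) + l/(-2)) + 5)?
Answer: 735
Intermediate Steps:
C(b, F) = 0
s(l, f) = 5*l (s(l, f) = l*(0 + 5) = l*5 = 5*l)
d(57) - (s(-12, X) - 1*618) = 57 - (5*(-12) - 1*618) = 57 - (-60 - 618) = 57 - 1*(-678) = 57 + 678 = 735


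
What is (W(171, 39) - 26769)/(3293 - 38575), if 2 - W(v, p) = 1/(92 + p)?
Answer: 1753239/2310971 ≈ 0.75866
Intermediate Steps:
W(v, p) = 2 - 1/(92 + p)
(W(171, 39) - 26769)/(3293 - 38575) = ((183 + 2*39)/(92 + 39) - 26769)/(3293 - 38575) = ((183 + 78)/131 - 26769)/(-35282) = ((1/131)*261 - 26769)*(-1/35282) = (261/131 - 26769)*(-1/35282) = -3506478/131*(-1/35282) = 1753239/2310971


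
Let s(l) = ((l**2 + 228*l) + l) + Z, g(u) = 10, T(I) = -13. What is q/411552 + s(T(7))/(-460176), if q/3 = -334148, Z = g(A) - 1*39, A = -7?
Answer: -532561455/219197168 ≈ -2.4296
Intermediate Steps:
Z = -29 (Z = 10 - 1*39 = 10 - 39 = -29)
q = -1002444 (q = 3*(-334148) = -1002444)
s(l) = -29 + l**2 + 229*l (s(l) = ((l**2 + 228*l) + l) - 29 = (l**2 + 229*l) - 29 = -29 + l**2 + 229*l)
q/411552 + s(T(7))/(-460176) = -1002444/411552 + (-29 + (-13)**2 + 229*(-13))/(-460176) = -1002444*1/411552 + (-29 + 169 - 2977)*(-1/460176) = -83537/34296 - 2837*(-1/460176) = -83537/34296 + 2837/460176 = -532561455/219197168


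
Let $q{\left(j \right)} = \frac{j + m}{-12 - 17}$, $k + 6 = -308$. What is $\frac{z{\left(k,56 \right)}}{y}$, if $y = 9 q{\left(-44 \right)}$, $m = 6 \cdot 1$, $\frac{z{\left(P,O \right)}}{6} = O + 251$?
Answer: $\frac{8903}{57} \approx 156.19$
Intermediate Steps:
$k = -314$ ($k = -6 - 308 = -314$)
$z{\left(P,O \right)} = 1506 + 6 O$ ($z{\left(P,O \right)} = 6 \left(O + 251\right) = 6 \left(251 + O\right) = 1506 + 6 O$)
$m = 6$
$q{\left(j \right)} = - \frac{6}{29} - \frac{j}{29}$ ($q{\left(j \right)} = \frac{j + 6}{-12 - 17} = \frac{6 + j}{-29} = \left(6 + j\right) \left(- \frac{1}{29}\right) = - \frac{6}{29} - \frac{j}{29}$)
$y = \frac{342}{29}$ ($y = 9 \left(- \frac{6}{29} - - \frac{44}{29}\right) = 9 \left(- \frac{6}{29} + \frac{44}{29}\right) = 9 \cdot \frac{38}{29} = \frac{342}{29} \approx 11.793$)
$\frac{z{\left(k,56 \right)}}{y} = \frac{1506 + 6 \cdot 56}{\frac{342}{29}} = \left(1506 + 336\right) \frac{29}{342} = 1842 \cdot \frac{29}{342} = \frac{8903}{57}$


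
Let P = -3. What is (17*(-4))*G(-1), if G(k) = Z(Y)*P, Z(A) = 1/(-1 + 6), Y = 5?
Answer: 204/5 ≈ 40.800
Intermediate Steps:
Z(A) = ⅕ (Z(A) = 1/5 = ⅕)
G(k) = -⅗ (G(k) = (⅕)*(-3) = -⅗)
(17*(-4))*G(-1) = (17*(-4))*(-⅗) = -68*(-⅗) = 204/5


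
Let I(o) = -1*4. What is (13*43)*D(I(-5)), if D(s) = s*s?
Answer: 8944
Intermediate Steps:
I(o) = -4
D(s) = s²
(13*43)*D(I(-5)) = (13*43)*(-4)² = 559*16 = 8944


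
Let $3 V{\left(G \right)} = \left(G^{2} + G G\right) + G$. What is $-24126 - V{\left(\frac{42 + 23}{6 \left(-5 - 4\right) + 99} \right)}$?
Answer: $- \frac{5863073}{243} \approx -24128.0$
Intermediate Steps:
$V{\left(G \right)} = \frac{G}{3} + \frac{2 G^{2}}{3}$ ($V{\left(G \right)} = \frac{\left(G^{2} + G G\right) + G}{3} = \frac{\left(G^{2} + G^{2}\right) + G}{3} = \frac{2 G^{2} + G}{3} = \frac{G + 2 G^{2}}{3} = \frac{G}{3} + \frac{2 G^{2}}{3}$)
$-24126 - V{\left(\frac{42 + 23}{6 \left(-5 - 4\right) + 99} \right)} = -24126 - \frac{\frac{42 + 23}{6 \left(-5 - 4\right) + 99} \left(1 + 2 \frac{42 + 23}{6 \left(-5 - 4\right) + 99}\right)}{3} = -24126 - \frac{\frac{65}{6 \left(-9\right) + 99} \left(1 + 2 \frac{65}{6 \left(-9\right) + 99}\right)}{3} = -24126 - \frac{\frac{65}{-54 + 99} \left(1 + 2 \frac{65}{-54 + 99}\right)}{3} = -24126 - \frac{\frac{65}{45} \left(1 + 2 \cdot \frac{65}{45}\right)}{3} = -24126 - \frac{65 \cdot \frac{1}{45} \left(1 + 2 \cdot 65 \cdot \frac{1}{45}\right)}{3} = -24126 - \frac{1}{3} \cdot \frac{13}{9} \left(1 + 2 \cdot \frac{13}{9}\right) = -24126 - \frac{1}{3} \cdot \frac{13}{9} \left(1 + \frac{26}{9}\right) = -24126 - \frac{1}{3} \cdot \frac{13}{9} \cdot \frac{35}{9} = -24126 - \frac{455}{243} = - \frac{5863073}{243}$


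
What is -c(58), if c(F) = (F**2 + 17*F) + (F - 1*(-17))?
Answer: -4425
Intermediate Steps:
c(F) = 17 + F**2 + 18*F (c(F) = (F**2 + 17*F) + (F + 17) = (F**2 + 17*F) + (17 + F) = 17 + F**2 + 18*F)
-c(58) = -(17 + 58**2 + 18*58) = -(17 + 3364 + 1044) = -1*4425 = -4425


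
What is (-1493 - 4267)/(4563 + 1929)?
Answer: -480/541 ≈ -0.88725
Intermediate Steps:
(-1493 - 4267)/(4563 + 1929) = -5760/6492 = -5760*1/6492 = -480/541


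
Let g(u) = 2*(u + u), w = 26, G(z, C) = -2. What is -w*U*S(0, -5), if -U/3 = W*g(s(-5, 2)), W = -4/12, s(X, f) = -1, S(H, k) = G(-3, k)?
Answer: -208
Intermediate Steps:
S(H, k) = -2
W = -⅓ (W = -4*1/12 = -⅓ ≈ -0.33333)
g(u) = 4*u (g(u) = 2*(2*u) = 4*u)
U = -4 (U = -(-1)*4*(-1) = -(-1)*(-4) = -3*4/3 = -4)
-w*U*S(0, -5) = -26*(-4)*(-2) = -(-104)*(-2) = -1*208 = -208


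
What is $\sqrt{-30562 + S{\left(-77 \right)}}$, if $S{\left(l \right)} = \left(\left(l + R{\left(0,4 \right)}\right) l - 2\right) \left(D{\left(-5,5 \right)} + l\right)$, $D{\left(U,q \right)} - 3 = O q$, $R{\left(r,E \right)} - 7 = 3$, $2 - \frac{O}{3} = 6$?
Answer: $40 i \sqrt{451} \approx 849.47 i$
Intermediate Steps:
$O = -12$ ($O = 6 - 18 = -12$)
$R{\left(r,E \right)} = 10$ ($R{\left(r,E \right)} = 7 + 3 = 10$)
$D{\left(U,q \right)} = 3 - 12 q$
$S{\left(l \right)} = \left(-57 + l\right) \left(-2 + l \left(10 + l\right)\right)$ ($S{\left(l \right)} = \left(\left(l + 10\right) l - 2\right) \left(\left(3 - 60\right) + l\right) = \left(\left(10 + l\right) l - 2\right) \left(\left(3 - 60\right) + l\right) = \left(l \left(10 + l\right) - 2\right) \left(-57 + l\right) = \left(-2 + l \left(10 + l\right)\right) \left(-57 + l\right) = \left(-57 + l\right) \left(-2 + l \left(10 + l\right)\right)$)
$\sqrt{-30562 + S{\left(-77 \right)}} = \sqrt{-30562 + \left(114 + \left(-77\right)^{3} - -44044 - 47 \left(-77\right)^{2}\right)} = \sqrt{-30562 + \left(114 - 456533 + 44044 - 278663\right)} = \sqrt{-30562 - 691038} = \sqrt{-721600} = 40 i \sqrt{451}$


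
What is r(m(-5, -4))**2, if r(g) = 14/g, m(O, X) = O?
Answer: 196/25 ≈ 7.8400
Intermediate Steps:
r(m(-5, -4))**2 = (14/(-5))**2 = (14*(-1/5))**2 = (-14/5)**2 = 196/25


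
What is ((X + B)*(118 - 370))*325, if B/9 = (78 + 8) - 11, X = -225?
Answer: -36855000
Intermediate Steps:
B = 675 (B = 9*((78 + 8) - 11) = 9*(86 - 11) = 9*75 = 675)
((X + B)*(118 - 370))*325 = ((-225 + 675)*(118 - 370))*325 = (450*(-252))*325 = -113400*325 = -36855000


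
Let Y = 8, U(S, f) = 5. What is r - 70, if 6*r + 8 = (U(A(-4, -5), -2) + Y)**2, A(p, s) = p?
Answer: -259/6 ≈ -43.167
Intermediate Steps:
r = 161/6 (r = -4/3 + (5 + 8)**2/6 = -4/3 + (1/6)*13**2 = -4/3 + (1/6)*169 = -4/3 + 169/6 = 161/6 ≈ 26.833)
r - 70 = 161/6 - 70 = -259/6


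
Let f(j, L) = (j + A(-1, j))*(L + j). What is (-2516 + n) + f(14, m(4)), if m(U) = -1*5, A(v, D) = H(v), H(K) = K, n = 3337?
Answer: 938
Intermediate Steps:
A(v, D) = v
m(U) = -5
f(j, L) = (-1 + j)*(L + j) (f(j, L) = (j - 1)*(L + j) = (-1 + j)*(L + j))
(-2516 + n) + f(14, m(4)) = (-2516 + 3337) + (14² - 1*(-5) - 1*14 - 5*14) = 821 + (196 + 5 - 14 - 70) = 821 + 117 = 938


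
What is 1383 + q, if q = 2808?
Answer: 4191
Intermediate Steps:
1383 + q = 1383 + 2808 = 4191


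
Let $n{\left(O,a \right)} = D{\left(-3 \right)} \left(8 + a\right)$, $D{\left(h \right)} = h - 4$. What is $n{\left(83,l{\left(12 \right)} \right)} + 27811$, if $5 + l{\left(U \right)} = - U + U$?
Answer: $27790$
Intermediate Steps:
$D{\left(h \right)} = -4 + h$ ($D{\left(h \right)} = h - 4 = -4 + h$)
$l{\left(U \right)} = -5$ ($l{\left(U \right)} = -5 + \left(- U + U\right) = -5 + 0 = -5$)
$n{\left(O,a \right)} = -56 - 7 a$ ($n{\left(O,a \right)} = \left(-4 - 3\right) \left(8 + a\right) = - 7 \left(8 + a\right) = -56 - 7 a$)
$n{\left(83,l{\left(12 \right)} \right)} + 27811 = \left(-56 - -35\right) + 27811 = \left(-56 + 35\right) + 27811 = -21 + 27811 = 27790$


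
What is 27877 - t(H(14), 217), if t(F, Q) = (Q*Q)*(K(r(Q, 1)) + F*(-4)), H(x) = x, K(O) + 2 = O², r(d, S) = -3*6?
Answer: -12497797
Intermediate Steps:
r(d, S) = -18
K(O) = -2 + O²
t(F, Q) = Q²*(322 - 4*F) (t(F, Q) = (Q*Q)*((-2 + (-18)²) + F*(-4)) = Q²*((-2 + 324) - 4*F) = Q²*(322 - 4*F))
27877 - t(H(14), 217) = 27877 - 217²*(322 - 4*14) = 27877 - 47089*(322 - 56) = 27877 - 47089*266 = 27877 - 1*12525674 = 27877 - 12525674 = -12497797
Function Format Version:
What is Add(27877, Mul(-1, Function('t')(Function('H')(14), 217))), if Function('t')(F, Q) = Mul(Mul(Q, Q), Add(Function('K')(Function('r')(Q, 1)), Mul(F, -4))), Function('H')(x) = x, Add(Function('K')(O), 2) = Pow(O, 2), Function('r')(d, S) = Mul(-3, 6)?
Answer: -12497797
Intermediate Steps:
Function('r')(d, S) = -18
Function('K')(O) = Add(-2, Pow(O, 2))
Function('t')(F, Q) = Mul(Pow(Q, 2), Add(322, Mul(-4, F))) (Function('t')(F, Q) = Mul(Mul(Q, Q), Add(Add(-2, Pow(-18, 2)), Mul(F, -4))) = Mul(Pow(Q, 2), Add(Add(-2, 324), Mul(-4, F))) = Mul(Pow(Q, 2), Add(322, Mul(-4, F))))
Add(27877, Mul(-1, Function('t')(Function('H')(14), 217))) = Add(27877, Mul(-1, Mul(Pow(217, 2), Add(322, Mul(-4, 14))))) = Add(27877, Mul(-1, Mul(47089, Add(322, -56)))) = Add(27877, Mul(-1, Mul(47089, 266))) = Add(27877, Mul(-1, 12525674)) = Add(27877, -12525674) = -12497797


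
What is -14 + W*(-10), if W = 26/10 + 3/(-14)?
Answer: -265/7 ≈ -37.857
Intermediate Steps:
W = 167/70 (W = 26*(1/10) + 3*(-1/14) = 13/5 - 3/14 = 167/70 ≈ 2.3857)
-14 + W*(-10) = -14 + (167/70)*(-10) = -14 - 167/7 = -265/7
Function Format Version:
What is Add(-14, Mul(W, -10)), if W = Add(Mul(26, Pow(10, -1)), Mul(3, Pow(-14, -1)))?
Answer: Rational(-265, 7) ≈ -37.857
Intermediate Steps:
W = Rational(167, 70) (W = Add(Mul(26, Rational(1, 10)), Mul(3, Rational(-1, 14))) = Add(Rational(13, 5), Rational(-3, 14)) = Rational(167, 70) ≈ 2.3857)
Add(-14, Mul(W, -10)) = Add(-14, Mul(Rational(167, 70), -10)) = Add(-14, Rational(-167, 7)) = Rational(-265, 7)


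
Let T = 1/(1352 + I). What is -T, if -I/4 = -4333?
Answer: -1/18684 ≈ -5.3522e-5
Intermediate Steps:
I = 17332 (I = -4*(-4333) = 17332)
T = 1/18684 (T = 1/(1352 + 17332) = 1/18684 ≈ 5.3522e-5)
-T = -1*1/18684 = -1/18684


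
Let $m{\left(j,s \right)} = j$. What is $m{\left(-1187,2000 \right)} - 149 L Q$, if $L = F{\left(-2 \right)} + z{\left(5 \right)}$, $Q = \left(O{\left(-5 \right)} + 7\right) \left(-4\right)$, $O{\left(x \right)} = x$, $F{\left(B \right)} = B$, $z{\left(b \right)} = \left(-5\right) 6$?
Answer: $-39331$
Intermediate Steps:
$z{\left(b \right)} = -30$
$Q = -8$ ($Q = \left(-5 + 7\right) \left(-4\right) = 2 \left(-4\right) = -8$)
$L = -32$ ($L = -2 - 30 = -32$)
$m{\left(-1187,2000 \right)} - 149 L Q = -1187 - 149 \left(-32\right) \left(-8\right) = -1187 - \left(-4768\right) \left(-8\right) = -1187 - 38144 = -39331$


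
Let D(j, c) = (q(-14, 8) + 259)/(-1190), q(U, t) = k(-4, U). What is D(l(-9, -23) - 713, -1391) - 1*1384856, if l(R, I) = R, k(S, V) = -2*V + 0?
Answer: -235425561/170 ≈ -1.3849e+6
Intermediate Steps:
k(S, V) = -2*V
q(U, t) = -2*U
D(j, c) = -41/170 (D(j, c) = (-2*(-14) + 259)/(-1190) = (28 + 259)*(-1/1190) = 287*(-1/1190) = -41/170)
D(l(-9, -23) - 713, -1391) - 1*1384856 = -41/170 - 1*1384856 = -41/170 - 1384856 = -235425561/170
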